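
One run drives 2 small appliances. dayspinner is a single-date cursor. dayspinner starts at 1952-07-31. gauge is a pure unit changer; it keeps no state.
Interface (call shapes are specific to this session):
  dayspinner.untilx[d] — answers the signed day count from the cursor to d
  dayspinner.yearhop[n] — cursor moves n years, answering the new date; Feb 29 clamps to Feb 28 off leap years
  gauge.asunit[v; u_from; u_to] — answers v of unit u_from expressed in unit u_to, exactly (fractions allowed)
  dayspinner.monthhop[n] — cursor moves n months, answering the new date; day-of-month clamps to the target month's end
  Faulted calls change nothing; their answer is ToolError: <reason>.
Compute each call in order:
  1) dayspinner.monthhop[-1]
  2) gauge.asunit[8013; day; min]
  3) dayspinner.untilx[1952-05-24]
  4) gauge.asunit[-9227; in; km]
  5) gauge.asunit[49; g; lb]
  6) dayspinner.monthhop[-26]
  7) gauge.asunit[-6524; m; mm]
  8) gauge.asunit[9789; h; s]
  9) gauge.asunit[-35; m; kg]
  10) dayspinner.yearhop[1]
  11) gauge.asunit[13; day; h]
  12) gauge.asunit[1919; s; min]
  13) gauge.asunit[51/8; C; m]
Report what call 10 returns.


Answer: 1951-04-30

Derivation:
I run monthhop(n='-1'), — result: 1952-06-30.
Now I run asunit(v='8013', u_from='day', u_to='min'), and observe 11538720.
I call untilx(d='1952-05-24'), yielding -37.
I call asunit(v='-9227', u_from='in', u_to='km'), → -1171829/5000000.
I try asunit(v='49', u_from='g', u_to='lb'), and see 700000/6479891.
Next I call monthhop(n='-26'), and see 1950-04-30.
Using asunit(v='-6524', u_from='m', u_to='mm'), giving -6524000.
Then asunit(v='9789', u_from='h', u_to='s'), — result: 35240400.
I run asunit(v='-35', u_from='m', u_to='kg'), and observe ToolError: incompatible units.
Then yearhop(n='1'), and observe 1951-04-30.
Using asunit(v='13', u_from='day', u_to='h'), — result: 312.
I try asunit(v='1919', u_from='s', u_to='min'), and see 1919/60.
I invoke asunit(v='51/8', u_from='C', u_to='m'), → ToolError: incompatible units.


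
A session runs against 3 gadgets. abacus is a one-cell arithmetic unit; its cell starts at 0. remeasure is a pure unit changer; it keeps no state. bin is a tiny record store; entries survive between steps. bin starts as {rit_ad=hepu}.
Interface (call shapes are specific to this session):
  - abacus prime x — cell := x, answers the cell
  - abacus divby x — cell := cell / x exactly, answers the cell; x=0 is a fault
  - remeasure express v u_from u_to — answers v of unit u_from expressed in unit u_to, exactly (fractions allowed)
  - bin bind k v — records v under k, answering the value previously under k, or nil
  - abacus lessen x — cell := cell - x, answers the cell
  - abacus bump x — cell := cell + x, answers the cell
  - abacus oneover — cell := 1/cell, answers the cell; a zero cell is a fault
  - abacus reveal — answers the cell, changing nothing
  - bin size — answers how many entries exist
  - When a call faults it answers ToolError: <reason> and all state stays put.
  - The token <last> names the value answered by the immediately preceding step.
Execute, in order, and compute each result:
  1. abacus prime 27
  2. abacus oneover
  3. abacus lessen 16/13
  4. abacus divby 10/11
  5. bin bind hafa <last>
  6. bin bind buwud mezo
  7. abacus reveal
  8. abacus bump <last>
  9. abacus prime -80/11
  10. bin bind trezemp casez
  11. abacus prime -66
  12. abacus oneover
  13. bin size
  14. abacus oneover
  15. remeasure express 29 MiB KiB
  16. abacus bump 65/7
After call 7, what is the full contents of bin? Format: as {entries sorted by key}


Answer: {buwud=mezo, hafa=-4609/3510, rit_ad=hepu}

Derivation:
~$ abacus prime x='27'
:: 27
~$ abacus oneover
:: 1/27
~$ abacus lessen x='16/13'
:: -419/351
~$ abacus divby x='10/11'
:: -4609/3510
~$ bin bind k='hafa' v='<last>'
:: nil
~$ bin bind k='buwud' v='mezo'
:: nil
~$ abacus reveal
:: -4609/3510
~$ abacus bump x='<last>'
:: -4609/1755
~$ abacus prime x='-80/11'
:: -80/11
~$ bin bind k='trezemp' v='casez'
:: nil
~$ abacus prime x='-66'
:: -66
~$ abacus oneover
:: -1/66
~$ bin size
:: 4
~$ abacus oneover
:: -66
~$ remeasure express v='29' u_from='MiB' u_to='KiB'
:: 29696
~$ abacus bump x='65/7'
:: -397/7


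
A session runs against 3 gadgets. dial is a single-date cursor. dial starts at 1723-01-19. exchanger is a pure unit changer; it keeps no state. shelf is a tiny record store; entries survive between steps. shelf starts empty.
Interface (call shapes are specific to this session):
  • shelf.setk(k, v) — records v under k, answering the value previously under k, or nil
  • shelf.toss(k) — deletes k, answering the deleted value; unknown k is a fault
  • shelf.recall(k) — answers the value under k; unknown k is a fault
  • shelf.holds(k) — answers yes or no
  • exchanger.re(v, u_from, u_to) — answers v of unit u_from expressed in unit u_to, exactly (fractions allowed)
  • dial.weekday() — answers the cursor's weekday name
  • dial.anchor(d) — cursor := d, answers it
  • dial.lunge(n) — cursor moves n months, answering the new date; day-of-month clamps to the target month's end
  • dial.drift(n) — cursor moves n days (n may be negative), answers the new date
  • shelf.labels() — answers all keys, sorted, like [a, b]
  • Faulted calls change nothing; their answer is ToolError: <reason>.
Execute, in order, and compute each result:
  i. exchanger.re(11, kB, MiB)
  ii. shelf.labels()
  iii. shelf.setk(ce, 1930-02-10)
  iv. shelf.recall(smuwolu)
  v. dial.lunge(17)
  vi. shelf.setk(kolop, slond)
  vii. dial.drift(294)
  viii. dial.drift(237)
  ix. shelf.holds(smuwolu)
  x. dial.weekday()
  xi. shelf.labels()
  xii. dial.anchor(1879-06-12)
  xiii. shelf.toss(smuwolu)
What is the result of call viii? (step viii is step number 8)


Answer: 1725-12-02

Derivation:
// 1. exchanger.re(v→11, u_from→kB, u_to→MiB) -> 1375/131072
// 2. shelf.labels() -> []
// 3. shelf.setk(k→ce, v→1930-02-10) -> nil
// 4. shelf.recall(k→smuwolu) -> ToolError: no such key smuwolu
// 5. dial.lunge(n→17) -> 1724-06-19
// 6. shelf.setk(k→kolop, v→slond) -> nil
// 7. dial.drift(n→294) -> 1725-04-09
// 8. dial.drift(n→237) -> 1725-12-02
// 9. shelf.holds(k→smuwolu) -> no
// 10. dial.weekday() -> Sunday
// 11. shelf.labels() -> [ce, kolop]
// 12. dial.anchor(d→1879-06-12) -> 1879-06-12
// 13. shelf.toss(k→smuwolu) -> ToolError: no such key smuwolu


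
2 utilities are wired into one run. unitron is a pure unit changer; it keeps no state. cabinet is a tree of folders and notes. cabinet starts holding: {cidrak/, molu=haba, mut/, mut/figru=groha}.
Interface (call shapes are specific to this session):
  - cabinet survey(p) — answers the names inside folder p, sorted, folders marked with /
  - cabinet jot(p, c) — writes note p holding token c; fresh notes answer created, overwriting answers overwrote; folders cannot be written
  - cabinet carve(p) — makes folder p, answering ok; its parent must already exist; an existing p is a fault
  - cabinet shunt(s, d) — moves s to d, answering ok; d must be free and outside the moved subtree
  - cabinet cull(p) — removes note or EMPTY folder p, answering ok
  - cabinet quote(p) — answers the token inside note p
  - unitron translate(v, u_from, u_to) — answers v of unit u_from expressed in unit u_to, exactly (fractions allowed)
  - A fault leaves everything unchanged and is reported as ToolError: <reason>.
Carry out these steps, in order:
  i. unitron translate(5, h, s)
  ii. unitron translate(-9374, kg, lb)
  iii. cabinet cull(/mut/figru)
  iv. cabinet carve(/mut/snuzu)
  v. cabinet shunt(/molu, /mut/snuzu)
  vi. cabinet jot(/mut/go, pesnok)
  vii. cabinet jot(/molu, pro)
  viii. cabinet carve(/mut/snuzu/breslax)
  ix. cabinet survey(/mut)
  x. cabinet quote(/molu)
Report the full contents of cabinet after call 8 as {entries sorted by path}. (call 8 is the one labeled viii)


Answer: {cidrak/, molu=pro, mut/, mut/go=pesnok, mut/snuzu/, mut/snuzu/breslax/}

Derivation:
-- 1. unitron translate(5, h, s) == 18000
-- 2. unitron translate(-9374, kg, lb) == -937400000000/45359237
-- 3. cabinet cull(/mut/figru) == ok
-- 4. cabinet carve(/mut/snuzu) == ok
-- 5. cabinet shunt(/molu, /mut/snuzu) == ToolError: exists
-- 6. cabinet jot(/mut/go, pesnok) == created
-- 7. cabinet jot(/molu, pro) == overwrote
-- 8. cabinet carve(/mut/snuzu/breslax) == ok
-- 9. cabinet survey(/mut) == [go, snuzu/]
-- 10. cabinet quote(/molu) == pro


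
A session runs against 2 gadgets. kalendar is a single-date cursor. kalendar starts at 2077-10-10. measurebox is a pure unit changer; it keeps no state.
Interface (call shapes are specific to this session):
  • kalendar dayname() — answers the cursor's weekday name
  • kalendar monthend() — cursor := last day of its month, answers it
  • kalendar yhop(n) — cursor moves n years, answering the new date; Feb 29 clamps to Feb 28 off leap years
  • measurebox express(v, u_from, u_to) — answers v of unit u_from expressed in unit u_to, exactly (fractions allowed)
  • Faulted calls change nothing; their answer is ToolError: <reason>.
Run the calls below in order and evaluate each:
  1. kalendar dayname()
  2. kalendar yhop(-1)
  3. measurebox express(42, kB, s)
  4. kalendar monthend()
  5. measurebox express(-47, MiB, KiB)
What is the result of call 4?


Next I call kalendar dayname(), and get Sunday.
I try kalendar yhop on n: -1: 2076-10-10.
Calling measurebox express on v: 42, u_from: kB, u_to: s, which returns ToolError: incompatible units.
Invoking kalendar monthend(), → 2076-10-31.
Invoking measurebox express on v: -47, u_from: MiB, u_to: KiB, and get -48128.

Answer: 2076-10-31


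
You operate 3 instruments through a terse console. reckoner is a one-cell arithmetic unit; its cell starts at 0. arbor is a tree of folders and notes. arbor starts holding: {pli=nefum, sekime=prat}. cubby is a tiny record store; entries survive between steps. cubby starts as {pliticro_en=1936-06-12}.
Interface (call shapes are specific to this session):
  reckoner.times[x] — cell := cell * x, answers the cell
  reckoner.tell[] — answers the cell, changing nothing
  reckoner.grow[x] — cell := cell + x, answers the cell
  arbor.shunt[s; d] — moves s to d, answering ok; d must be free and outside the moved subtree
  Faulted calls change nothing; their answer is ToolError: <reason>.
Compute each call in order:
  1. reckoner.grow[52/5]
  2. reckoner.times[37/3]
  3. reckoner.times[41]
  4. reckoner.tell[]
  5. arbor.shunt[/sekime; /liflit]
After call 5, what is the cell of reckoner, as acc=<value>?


Then reckoner.grow passing 52/5, which returns 52/5.
Now I run reckoner.times passing 37/3, → 1924/15.
Next I call reckoner.times passing 41, — result: 78884/15.
Next I call reckoner.tell, and observe 78884/15.
Using arbor.shunt passing /sekime, /liflit, and see ok.

Answer: acc=78884/15


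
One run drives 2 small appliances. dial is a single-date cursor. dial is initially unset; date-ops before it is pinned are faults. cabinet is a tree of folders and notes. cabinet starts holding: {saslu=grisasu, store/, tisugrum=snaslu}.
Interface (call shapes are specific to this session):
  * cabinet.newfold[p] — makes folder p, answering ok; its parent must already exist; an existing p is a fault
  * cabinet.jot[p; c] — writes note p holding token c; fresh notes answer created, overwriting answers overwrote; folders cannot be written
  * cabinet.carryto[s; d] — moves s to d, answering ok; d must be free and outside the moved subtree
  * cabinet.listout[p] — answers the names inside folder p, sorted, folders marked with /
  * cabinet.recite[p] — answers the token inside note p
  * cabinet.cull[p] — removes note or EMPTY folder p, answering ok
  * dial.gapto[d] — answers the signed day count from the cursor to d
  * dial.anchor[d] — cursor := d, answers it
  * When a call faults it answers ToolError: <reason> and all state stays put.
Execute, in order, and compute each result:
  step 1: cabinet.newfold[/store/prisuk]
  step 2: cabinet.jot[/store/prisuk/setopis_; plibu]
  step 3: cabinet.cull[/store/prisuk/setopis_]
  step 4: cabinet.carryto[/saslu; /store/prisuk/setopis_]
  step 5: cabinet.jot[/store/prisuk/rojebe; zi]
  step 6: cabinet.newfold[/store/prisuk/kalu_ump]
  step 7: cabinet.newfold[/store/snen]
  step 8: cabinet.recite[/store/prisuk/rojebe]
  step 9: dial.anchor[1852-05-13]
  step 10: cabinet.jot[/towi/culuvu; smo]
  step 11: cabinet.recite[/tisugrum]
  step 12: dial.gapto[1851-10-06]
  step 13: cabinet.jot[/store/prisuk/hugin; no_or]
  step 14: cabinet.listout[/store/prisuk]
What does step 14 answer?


! cabinet.newfold(p=/store/prisuk) -> ok
! cabinet.jot(p=/store/prisuk/setopis_, c=plibu) -> created
! cabinet.cull(p=/store/prisuk/setopis_) -> ok
! cabinet.carryto(s=/saslu, d=/store/prisuk/setopis_) -> ok
! cabinet.jot(p=/store/prisuk/rojebe, c=zi) -> created
! cabinet.newfold(p=/store/prisuk/kalu_ump) -> ok
! cabinet.newfold(p=/store/snen) -> ok
! cabinet.recite(p=/store/prisuk/rojebe) -> zi
! dial.anchor(d=1852-05-13) -> 1852-05-13
! cabinet.jot(p=/towi/culuvu, c=smo) -> ToolError: no parent
! cabinet.recite(p=/tisugrum) -> snaslu
! dial.gapto(d=1851-10-06) -> -220
! cabinet.jot(p=/store/prisuk/hugin, c=no_or) -> created
! cabinet.listout(p=/store/prisuk) -> [hugin, kalu_ump/, rojebe, setopis_]

Answer: [hugin, kalu_ump/, rojebe, setopis_]


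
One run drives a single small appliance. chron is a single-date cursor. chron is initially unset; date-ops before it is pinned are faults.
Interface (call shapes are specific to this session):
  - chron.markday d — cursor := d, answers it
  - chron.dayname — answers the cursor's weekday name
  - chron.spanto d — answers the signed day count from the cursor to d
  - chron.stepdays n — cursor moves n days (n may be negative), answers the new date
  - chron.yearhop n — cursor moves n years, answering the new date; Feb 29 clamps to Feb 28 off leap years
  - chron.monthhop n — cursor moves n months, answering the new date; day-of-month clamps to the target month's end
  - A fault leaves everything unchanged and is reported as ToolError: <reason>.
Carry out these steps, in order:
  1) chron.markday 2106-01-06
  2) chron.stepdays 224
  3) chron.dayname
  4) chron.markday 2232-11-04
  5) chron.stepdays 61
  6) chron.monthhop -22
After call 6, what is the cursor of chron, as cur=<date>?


Using chron.markday with d=2106-01-06, yielding 2106-01-06.
Calling chron.stepdays with n=224, which returns 2106-08-18.
I invoke chron.dayname(), and see Wednesday.
I use chron.markday with d=2232-11-04, — result: 2232-11-04.
Using chron.stepdays with n=61, → 2233-01-04.
I invoke chron.monthhop with n=-22: 2231-03-04.

Answer: cur=2231-03-04


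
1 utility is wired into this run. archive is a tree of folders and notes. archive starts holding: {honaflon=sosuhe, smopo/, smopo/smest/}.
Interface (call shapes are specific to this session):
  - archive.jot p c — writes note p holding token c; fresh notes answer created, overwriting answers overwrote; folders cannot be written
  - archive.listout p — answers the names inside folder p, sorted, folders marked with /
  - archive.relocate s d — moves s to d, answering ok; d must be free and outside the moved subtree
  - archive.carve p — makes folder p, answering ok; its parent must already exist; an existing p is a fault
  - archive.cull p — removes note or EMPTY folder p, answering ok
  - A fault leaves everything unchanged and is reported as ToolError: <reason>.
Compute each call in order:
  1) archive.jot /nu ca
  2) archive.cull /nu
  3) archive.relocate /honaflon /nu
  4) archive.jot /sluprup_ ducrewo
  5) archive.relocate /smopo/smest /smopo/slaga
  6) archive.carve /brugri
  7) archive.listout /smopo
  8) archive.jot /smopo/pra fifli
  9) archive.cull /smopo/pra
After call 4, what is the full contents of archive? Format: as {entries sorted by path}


Do: jot[p='/nu'; c='ca']
See: created
Do: cull[p='/nu']
See: ok
Do: relocate[s='/honaflon'; d='/nu']
See: ok
Do: jot[p='/sluprup_'; c='ducrewo']
See: created
Do: relocate[s='/smopo/smest'; d='/smopo/slaga']
See: ok
Do: carve[p='/brugri']
See: ok
Do: listout[p='/smopo']
See: [slaga/]
Do: jot[p='/smopo/pra'; c='fifli']
See: created
Do: cull[p='/smopo/pra']
See: ok

Answer: {nu=sosuhe, sluprup_=ducrewo, smopo/, smopo/smest/}


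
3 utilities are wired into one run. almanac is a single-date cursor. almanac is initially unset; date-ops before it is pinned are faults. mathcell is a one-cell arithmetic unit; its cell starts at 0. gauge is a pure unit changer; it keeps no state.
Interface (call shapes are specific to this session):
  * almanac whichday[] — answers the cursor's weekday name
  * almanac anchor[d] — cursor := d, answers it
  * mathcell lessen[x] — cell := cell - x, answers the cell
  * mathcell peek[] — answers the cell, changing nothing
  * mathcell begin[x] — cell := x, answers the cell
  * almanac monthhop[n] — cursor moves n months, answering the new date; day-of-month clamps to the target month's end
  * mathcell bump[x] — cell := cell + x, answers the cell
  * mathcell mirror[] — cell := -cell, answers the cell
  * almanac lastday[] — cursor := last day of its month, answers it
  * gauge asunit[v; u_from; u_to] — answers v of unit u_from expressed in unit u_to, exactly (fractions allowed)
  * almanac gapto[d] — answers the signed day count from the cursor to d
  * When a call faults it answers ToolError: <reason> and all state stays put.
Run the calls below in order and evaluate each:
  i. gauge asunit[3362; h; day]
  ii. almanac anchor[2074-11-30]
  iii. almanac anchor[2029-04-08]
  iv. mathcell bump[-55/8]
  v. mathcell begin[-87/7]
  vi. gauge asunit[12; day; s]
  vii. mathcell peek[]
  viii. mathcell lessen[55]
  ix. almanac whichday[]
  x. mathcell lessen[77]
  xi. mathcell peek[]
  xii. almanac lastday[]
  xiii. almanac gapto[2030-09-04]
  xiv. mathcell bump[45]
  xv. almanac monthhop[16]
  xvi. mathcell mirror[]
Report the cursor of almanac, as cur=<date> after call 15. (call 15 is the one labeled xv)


Answer: cur=2030-08-30

Derivation:
$ gauge asunit v='3362' u_from='h' u_to='day'
= 1681/12
$ almanac anchor d='2074-11-30'
= 2074-11-30
$ almanac anchor d='2029-04-08'
= 2029-04-08
$ mathcell bump x='-55/8'
= -55/8
$ mathcell begin x='-87/7'
= -87/7
$ gauge asunit v='12' u_from='day' u_to='s'
= 1036800
$ mathcell peek
= -87/7
$ mathcell lessen x='55'
= -472/7
$ almanac whichday
= Sunday
$ mathcell lessen x='77'
= -1011/7
$ mathcell peek
= -1011/7
$ almanac lastday
= 2029-04-30
$ almanac gapto d='2030-09-04'
= 492
$ mathcell bump x='45'
= -696/7
$ almanac monthhop n='16'
= 2030-08-30
$ mathcell mirror
= 696/7


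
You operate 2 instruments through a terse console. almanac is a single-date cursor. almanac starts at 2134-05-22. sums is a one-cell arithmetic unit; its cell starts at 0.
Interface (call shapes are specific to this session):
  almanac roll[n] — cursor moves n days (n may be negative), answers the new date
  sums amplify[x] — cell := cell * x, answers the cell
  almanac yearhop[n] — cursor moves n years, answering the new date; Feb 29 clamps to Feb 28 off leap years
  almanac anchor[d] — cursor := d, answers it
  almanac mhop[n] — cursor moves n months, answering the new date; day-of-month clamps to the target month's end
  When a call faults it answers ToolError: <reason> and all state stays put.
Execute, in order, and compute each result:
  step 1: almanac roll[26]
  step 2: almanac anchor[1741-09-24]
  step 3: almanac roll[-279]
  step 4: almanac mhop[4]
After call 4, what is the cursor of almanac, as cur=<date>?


% almanac roll(n=26) : 2134-06-17
% almanac anchor(d=1741-09-24) : 1741-09-24
% almanac roll(n=-279) : 1740-12-19
% almanac mhop(n=4) : 1741-04-19

Answer: cur=1741-04-19


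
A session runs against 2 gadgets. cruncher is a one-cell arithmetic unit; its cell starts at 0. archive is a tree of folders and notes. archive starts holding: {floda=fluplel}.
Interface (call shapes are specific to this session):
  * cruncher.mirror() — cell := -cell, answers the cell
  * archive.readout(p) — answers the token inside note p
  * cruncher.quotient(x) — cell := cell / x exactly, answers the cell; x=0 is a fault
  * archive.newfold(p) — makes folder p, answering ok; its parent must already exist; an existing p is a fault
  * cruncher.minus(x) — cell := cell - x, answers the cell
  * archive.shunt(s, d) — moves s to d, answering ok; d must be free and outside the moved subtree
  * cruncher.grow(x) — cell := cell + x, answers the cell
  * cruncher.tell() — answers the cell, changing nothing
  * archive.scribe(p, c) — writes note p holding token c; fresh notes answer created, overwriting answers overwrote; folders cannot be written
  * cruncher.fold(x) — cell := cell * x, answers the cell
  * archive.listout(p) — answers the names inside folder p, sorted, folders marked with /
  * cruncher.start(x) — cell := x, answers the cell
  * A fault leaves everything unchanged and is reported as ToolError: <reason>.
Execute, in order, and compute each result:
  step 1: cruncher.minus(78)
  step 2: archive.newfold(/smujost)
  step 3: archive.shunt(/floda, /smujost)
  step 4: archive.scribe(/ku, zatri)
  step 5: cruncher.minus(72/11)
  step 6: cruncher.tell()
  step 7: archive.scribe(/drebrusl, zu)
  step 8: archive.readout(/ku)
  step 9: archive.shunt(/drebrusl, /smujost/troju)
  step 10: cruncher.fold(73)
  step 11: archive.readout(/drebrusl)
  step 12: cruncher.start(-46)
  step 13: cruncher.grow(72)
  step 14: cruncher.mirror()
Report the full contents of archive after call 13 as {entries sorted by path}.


! cruncher.minus(x: 78) => -78
! archive.newfold(p: /smujost) => ok
! archive.shunt(s: /floda, d: /smujost) => ToolError: exists
! archive.scribe(p: /ku, c: zatri) => created
! cruncher.minus(x: 72/11) => -930/11
! cruncher.tell() => -930/11
! archive.scribe(p: /drebrusl, c: zu) => created
! archive.readout(p: /ku) => zatri
! archive.shunt(s: /drebrusl, d: /smujost/troju) => ok
! cruncher.fold(x: 73) => -67890/11
! archive.readout(p: /drebrusl) => ToolError: not found
! cruncher.start(x: -46) => -46
! cruncher.grow(x: 72) => 26
! cruncher.mirror() => -26

Answer: {floda=fluplel, ku=zatri, smujost/, smujost/troju=zu}


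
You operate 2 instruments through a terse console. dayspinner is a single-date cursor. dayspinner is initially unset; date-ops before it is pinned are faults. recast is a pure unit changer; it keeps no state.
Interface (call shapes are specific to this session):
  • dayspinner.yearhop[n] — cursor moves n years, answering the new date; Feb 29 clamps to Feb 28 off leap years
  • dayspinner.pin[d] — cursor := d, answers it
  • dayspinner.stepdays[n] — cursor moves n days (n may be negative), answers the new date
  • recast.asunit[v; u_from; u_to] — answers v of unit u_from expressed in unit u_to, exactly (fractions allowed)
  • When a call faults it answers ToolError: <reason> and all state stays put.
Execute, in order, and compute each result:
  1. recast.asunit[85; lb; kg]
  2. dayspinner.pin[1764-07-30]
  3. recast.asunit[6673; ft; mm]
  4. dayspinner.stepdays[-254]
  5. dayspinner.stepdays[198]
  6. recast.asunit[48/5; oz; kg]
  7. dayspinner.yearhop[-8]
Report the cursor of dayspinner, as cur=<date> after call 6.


>>> asunit v: 85 u_from: lb u_to: kg
:: 771107029/20000000
>>> pin d: 1764-07-30
:: 1764-07-30
>>> asunit v: 6673 u_from: ft u_to: mm
:: 10169652/5
>>> stepdays n: -254
:: 1763-11-19
>>> stepdays n: 198
:: 1764-06-04
>>> asunit v: 48/5 u_from: oz u_to: kg
:: 136077711/500000000
>>> yearhop n: -8
:: 1756-06-04

Answer: cur=1764-06-04


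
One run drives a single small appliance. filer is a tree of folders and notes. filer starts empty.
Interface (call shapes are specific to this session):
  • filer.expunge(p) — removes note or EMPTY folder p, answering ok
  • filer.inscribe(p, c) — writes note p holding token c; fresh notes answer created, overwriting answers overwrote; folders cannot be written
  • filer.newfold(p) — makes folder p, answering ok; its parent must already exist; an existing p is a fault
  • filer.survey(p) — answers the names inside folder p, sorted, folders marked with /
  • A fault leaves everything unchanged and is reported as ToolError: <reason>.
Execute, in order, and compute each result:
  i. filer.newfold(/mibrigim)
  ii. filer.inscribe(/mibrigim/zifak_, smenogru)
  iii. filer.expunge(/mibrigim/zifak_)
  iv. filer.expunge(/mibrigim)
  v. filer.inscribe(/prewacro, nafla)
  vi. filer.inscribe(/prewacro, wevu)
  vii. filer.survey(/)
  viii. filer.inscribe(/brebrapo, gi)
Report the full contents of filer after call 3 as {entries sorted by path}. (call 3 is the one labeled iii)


Answer: {mibrigim/}

Derivation:
Act: newfold[p=/mibrigim]
Obs: ok
Act: inscribe[p=/mibrigim/zifak_; c=smenogru]
Obs: created
Act: expunge[p=/mibrigim/zifak_]
Obs: ok
Act: expunge[p=/mibrigim]
Obs: ok
Act: inscribe[p=/prewacro; c=nafla]
Obs: created
Act: inscribe[p=/prewacro; c=wevu]
Obs: overwrote
Act: survey[p=/]
Obs: [prewacro]
Act: inscribe[p=/brebrapo; c=gi]
Obs: created


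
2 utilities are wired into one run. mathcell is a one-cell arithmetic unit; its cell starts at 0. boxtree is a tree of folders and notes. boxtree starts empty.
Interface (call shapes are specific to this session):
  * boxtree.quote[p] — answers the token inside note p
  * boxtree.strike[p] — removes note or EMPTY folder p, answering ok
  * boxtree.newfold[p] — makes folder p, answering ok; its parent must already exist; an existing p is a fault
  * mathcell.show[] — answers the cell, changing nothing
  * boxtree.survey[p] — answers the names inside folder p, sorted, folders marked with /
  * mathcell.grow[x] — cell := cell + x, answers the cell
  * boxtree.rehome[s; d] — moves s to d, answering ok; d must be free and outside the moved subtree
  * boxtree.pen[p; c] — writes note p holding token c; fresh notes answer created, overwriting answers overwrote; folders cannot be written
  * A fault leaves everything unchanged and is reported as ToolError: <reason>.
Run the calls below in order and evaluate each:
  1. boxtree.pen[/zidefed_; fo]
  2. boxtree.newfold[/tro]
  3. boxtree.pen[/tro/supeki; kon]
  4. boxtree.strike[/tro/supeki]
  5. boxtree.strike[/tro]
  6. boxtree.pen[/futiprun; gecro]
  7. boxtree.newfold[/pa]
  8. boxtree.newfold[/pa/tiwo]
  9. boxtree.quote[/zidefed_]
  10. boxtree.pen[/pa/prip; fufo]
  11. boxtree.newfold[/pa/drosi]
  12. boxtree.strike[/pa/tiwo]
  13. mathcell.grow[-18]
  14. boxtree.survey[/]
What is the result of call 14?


Answer: [futiprun, pa/, zidefed_]

Derivation:
~$ boxtree.pen p='/zidefed_' c='fo'
= created
~$ boxtree.newfold p='/tro'
= ok
~$ boxtree.pen p='/tro/supeki' c='kon'
= created
~$ boxtree.strike p='/tro/supeki'
= ok
~$ boxtree.strike p='/tro'
= ok
~$ boxtree.pen p='/futiprun' c='gecro'
= created
~$ boxtree.newfold p='/pa'
= ok
~$ boxtree.newfold p='/pa/tiwo'
= ok
~$ boxtree.quote p='/zidefed_'
= fo
~$ boxtree.pen p='/pa/prip' c='fufo'
= created
~$ boxtree.newfold p='/pa/drosi'
= ok
~$ boxtree.strike p='/pa/tiwo'
= ok
~$ mathcell.grow x='-18'
= -18
~$ boxtree.survey p='/'
= [futiprun, pa/, zidefed_]


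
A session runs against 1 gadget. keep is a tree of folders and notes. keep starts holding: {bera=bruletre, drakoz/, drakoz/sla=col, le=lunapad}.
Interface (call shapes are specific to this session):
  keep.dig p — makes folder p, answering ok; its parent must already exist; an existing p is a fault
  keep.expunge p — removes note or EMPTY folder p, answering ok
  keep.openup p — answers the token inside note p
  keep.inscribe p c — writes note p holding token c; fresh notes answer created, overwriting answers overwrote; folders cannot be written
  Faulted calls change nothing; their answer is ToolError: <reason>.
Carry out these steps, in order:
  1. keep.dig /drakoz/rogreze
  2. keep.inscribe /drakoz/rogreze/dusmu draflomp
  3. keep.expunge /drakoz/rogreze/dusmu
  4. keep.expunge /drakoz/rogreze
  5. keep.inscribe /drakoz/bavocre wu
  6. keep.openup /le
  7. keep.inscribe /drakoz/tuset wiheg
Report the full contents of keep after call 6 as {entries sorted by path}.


Answer: {bera=bruletre, drakoz/, drakoz/bavocre=wu, drakoz/sla=col, le=lunapad}

Derivation:
>> dig(p=/drakoz/rogreze)
<< ok
>> inscribe(p=/drakoz/rogreze/dusmu, c=draflomp)
<< created
>> expunge(p=/drakoz/rogreze/dusmu)
<< ok
>> expunge(p=/drakoz/rogreze)
<< ok
>> inscribe(p=/drakoz/bavocre, c=wu)
<< created
>> openup(p=/le)
<< lunapad
>> inscribe(p=/drakoz/tuset, c=wiheg)
<< created


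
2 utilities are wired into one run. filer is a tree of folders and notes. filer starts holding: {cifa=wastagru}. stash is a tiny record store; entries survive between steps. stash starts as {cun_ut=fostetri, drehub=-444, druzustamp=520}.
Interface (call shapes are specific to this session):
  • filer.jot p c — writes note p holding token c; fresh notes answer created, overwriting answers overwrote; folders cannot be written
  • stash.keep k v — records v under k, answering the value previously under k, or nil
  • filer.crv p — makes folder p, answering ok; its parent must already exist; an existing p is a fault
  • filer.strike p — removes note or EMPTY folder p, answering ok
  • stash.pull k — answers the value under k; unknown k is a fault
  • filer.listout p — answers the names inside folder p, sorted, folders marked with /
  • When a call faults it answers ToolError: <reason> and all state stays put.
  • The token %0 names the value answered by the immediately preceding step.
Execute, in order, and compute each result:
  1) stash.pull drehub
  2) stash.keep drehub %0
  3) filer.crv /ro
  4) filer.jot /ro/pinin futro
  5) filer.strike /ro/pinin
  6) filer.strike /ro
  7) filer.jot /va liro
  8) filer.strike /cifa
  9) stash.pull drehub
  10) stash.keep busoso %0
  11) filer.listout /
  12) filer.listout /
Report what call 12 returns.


Answer: [va]

Derivation:
→ pull(drehub)
← -444
→ keep(drehub, %0)
← -444
→ crv(/ro)
← ok
→ jot(/ro/pinin, futro)
← created
→ strike(/ro/pinin)
← ok
→ strike(/ro)
← ok
→ jot(/va, liro)
← created
→ strike(/cifa)
← ok
→ pull(drehub)
← -444
→ keep(busoso, %0)
← nil
→ listout(/)
← [va]
→ listout(/)
← [va]


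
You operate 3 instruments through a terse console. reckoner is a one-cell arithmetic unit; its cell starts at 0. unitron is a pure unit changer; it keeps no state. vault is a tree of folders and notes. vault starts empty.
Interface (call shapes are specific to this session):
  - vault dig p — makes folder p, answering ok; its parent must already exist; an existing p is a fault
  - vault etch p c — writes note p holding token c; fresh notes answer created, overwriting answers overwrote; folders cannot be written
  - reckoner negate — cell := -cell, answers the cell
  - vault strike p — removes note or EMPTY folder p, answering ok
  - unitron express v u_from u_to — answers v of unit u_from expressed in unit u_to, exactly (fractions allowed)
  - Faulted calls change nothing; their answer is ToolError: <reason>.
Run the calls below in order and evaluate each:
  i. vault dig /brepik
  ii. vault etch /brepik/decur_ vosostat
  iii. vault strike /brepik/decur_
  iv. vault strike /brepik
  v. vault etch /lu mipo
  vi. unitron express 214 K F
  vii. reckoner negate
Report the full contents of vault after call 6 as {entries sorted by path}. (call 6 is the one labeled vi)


Answer: {lu=mipo}

Derivation:
$ vault dig p→/brepik
[out] ok
$ vault etch p→/brepik/decur_ c→vosostat
[out] created
$ vault strike p→/brepik/decur_
[out] ok
$ vault strike p→/brepik
[out] ok
$ vault etch p→/lu c→mipo
[out] created
$ unitron express v→214 u_from→K u_to→F
[out] -7447/100
$ reckoner negate
[out] 0


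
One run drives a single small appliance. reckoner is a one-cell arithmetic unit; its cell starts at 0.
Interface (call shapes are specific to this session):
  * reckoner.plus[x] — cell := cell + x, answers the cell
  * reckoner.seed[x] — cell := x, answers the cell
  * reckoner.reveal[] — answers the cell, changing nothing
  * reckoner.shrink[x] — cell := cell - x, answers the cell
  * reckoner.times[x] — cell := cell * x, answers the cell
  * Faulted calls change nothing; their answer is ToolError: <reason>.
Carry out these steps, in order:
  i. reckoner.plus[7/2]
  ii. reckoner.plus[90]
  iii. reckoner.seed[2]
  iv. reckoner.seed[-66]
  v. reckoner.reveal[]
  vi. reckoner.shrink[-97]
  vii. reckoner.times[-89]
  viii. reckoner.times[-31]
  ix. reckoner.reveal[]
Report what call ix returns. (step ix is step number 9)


Answer: 85529

Derivation:
I invoke reckoner.plus on x: 7/2: 7/2.
I run reckoner.plus on x: 90, and see 187/2.
Using reckoner.seed on x: 2, → 2.
Then reckoner.seed on x: -66, and see -66.
I run reckoner.reveal(), — result: -66.
Then reckoner.shrink on x: -97, → 31.
I try reckoner.times on x: -89, and observe -2759.
I call reckoner.times on x: -31, and get 85529.
Using reckoner.reveal(), → 85529.


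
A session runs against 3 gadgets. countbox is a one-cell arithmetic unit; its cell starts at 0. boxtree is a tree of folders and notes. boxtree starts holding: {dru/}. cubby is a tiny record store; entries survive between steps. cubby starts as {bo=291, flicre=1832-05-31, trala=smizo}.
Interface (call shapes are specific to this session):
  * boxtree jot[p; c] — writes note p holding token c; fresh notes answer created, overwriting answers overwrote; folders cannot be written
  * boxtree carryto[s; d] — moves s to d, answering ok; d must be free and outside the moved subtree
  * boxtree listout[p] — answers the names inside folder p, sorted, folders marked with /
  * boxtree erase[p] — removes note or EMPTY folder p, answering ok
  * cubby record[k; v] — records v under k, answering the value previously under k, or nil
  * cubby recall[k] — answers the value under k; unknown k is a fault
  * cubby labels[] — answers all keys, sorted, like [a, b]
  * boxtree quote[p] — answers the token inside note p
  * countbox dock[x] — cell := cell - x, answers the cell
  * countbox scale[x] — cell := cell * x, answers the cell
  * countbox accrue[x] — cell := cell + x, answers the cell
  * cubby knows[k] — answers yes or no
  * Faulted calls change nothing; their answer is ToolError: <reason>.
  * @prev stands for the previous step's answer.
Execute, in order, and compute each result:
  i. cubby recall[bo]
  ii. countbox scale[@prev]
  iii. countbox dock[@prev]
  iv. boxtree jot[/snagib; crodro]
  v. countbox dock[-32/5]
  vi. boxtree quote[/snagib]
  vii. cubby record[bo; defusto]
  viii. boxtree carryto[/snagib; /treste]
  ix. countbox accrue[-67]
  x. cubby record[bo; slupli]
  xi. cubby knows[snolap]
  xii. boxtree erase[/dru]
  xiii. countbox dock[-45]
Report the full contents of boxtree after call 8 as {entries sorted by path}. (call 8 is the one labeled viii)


! 1. cubby recall(k=bo) => 291
! 2. countbox scale(x=@prev) => 0
! 3. countbox dock(x=@prev) => 0
! 4. boxtree jot(p=/snagib, c=crodro) => created
! 5. countbox dock(x=-32/5) => 32/5
! 6. boxtree quote(p=/snagib) => crodro
! 7. cubby record(k=bo, v=defusto) => 291
! 8. boxtree carryto(s=/snagib, d=/treste) => ok
! 9. countbox accrue(x=-67) => -303/5
! 10. cubby record(k=bo, v=slupli) => defusto
! 11. cubby knows(k=snolap) => no
! 12. boxtree erase(p=/dru) => ok
! 13. countbox dock(x=-45) => -78/5

Answer: {dru/, treste=crodro}


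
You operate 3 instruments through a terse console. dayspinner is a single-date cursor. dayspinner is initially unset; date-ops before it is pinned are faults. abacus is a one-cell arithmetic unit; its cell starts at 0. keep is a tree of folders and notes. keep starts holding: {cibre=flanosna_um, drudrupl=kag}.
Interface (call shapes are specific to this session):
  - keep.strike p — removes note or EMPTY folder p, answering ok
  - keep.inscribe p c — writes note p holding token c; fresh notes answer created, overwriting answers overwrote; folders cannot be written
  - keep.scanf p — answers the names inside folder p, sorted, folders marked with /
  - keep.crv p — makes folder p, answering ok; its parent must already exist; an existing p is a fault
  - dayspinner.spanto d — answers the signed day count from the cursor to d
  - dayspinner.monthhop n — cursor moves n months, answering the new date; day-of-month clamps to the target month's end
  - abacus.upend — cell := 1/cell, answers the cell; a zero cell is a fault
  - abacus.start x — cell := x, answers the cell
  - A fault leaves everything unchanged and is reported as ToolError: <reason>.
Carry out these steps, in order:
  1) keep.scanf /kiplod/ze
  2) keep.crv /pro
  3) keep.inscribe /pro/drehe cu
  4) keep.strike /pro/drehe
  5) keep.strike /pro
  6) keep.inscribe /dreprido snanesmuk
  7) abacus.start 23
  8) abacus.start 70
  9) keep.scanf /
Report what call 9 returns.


Answer: [cibre, dreprido, drudrupl]

Derivation:
# 1. keep.scanf(/kiplod/ze) ~> ToolError: not found
# 2. keep.crv(/pro) ~> ok
# 3. keep.inscribe(/pro/drehe, cu) ~> created
# 4. keep.strike(/pro/drehe) ~> ok
# 5. keep.strike(/pro) ~> ok
# 6. keep.inscribe(/dreprido, snanesmuk) ~> created
# 7. abacus.start(23) ~> 23
# 8. abacus.start(70) ~> 70
# 9. keep.scanf(/) ~> [cibre, dreprido, drudrupl]


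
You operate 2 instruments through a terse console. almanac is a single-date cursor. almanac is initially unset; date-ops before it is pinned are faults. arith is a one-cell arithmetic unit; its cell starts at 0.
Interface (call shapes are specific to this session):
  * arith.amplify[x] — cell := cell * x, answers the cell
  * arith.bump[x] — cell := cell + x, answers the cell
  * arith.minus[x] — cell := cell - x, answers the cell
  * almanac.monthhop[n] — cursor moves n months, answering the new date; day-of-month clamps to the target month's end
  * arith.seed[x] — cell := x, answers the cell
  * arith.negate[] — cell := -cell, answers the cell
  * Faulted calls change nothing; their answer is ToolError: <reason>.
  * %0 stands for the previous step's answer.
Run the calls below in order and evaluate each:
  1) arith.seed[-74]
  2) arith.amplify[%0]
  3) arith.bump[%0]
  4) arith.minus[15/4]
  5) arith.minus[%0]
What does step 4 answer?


Answer: 43793/4

Derivation:
> seed -74
= -74
> amplify %0
= 5476
> bump %0
= 10952
> minus 15/4
= 43793/4
> minus %0
= 0


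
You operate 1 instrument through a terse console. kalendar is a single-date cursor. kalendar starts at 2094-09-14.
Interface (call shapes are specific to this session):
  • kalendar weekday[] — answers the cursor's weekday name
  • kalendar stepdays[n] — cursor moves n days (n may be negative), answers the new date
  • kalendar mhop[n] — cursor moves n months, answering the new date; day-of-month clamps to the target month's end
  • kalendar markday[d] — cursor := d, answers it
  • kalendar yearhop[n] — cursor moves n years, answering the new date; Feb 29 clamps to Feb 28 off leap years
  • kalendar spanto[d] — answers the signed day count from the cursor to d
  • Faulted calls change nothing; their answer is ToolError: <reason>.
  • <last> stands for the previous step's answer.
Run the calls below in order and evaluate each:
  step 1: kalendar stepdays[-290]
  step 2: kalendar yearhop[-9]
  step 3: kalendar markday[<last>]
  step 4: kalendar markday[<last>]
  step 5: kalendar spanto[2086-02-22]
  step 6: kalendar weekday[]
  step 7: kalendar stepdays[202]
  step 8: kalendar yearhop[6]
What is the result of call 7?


-> kalendar stepdays(n=-290)
<- 2093-11-28
-> kalendar yearhop(n=-9)
<- 2084-11-28
-> kalendar markday(d=<last>)
<- 2084-11-28
-> kalendar markday(d=<last>)
<- 2084-11-28
-> kalendar spanto(d=2086-02-22)
<- 451
-> kalendar weekday()
<- Tuesday
-> kalendar stepdays(n=202)
<- 2085-06-18
-> kalendar yearhop(n=6)
<- 2091-06-18

Answer: 2085-06-18


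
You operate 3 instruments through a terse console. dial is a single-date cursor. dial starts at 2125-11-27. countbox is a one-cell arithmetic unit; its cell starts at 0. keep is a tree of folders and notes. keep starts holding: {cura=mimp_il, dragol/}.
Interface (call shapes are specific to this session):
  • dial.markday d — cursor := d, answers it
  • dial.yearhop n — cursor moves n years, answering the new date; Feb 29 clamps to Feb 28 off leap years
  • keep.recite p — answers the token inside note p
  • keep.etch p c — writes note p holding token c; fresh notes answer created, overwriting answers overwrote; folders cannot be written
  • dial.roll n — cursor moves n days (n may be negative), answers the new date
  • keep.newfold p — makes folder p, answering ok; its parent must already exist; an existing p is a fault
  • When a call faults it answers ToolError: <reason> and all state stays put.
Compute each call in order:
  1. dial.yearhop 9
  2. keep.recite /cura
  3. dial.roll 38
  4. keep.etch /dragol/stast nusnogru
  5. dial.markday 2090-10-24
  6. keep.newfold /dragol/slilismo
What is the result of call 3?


Answer: 2135-01-04

Derivation:
CALL dial.yearhop[9]
RET  2134-11-27
CALL keep.recite[/cura]
RET  mimp_il
CALL dial.roll[38]
RET  2135-01-04
CALL keep.etch[/dragol/stast; nusnogru]
RET  created
CALL dial.markday[2090-10-24]
RET  2090-10-24
CALL keep.newfold[/dragol/slilismo]
RET  ok
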